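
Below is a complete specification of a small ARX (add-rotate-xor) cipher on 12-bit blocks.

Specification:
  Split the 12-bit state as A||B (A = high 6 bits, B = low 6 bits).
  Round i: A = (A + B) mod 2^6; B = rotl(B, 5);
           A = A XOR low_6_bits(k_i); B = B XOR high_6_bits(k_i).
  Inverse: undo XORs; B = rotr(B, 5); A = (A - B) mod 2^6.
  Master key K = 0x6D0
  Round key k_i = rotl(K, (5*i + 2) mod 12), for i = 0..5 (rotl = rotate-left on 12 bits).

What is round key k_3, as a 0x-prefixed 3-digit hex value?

0xA0D

K = 0x6D0
k_0 = rotl(K, (5*0+2) mod 12) = rotl(K, 2) = 0xB41
k_1 = rotl(K, (5*1+2) mod 12) = rotl(K, 7) = 0x836
k_2 = rotl(K, (5*2+2) mod 12) = rotl(K, 0) = 0x6D0
k_3 = rotl(K, (5*3+2) mod 12) = rotl(K, 5) = 0xA0D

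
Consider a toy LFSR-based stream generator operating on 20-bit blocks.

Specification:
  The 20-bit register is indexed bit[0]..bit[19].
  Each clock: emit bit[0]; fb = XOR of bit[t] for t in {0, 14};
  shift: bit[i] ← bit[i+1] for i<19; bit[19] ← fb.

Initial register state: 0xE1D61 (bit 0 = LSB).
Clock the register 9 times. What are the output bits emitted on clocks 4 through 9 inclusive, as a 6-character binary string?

001101

reg_0 = 0xE1D61
clock 1: out=1, reg = 0xF0EB0
clock 2: out=0, reg = 0x78758
clock 3: out=0, reg = 0x3C3AC
clock 4: out=0, reg = 0x9E1D6
clock 5: out=0, reg = 0xCF0EB
clock 6: out=1, reg = 0x67875
clock 7: out=1, reg = 0x33C3A
clock 8: out=0, reg = 0x19E1D
clock 9: out=1, reg = 0x8CF0E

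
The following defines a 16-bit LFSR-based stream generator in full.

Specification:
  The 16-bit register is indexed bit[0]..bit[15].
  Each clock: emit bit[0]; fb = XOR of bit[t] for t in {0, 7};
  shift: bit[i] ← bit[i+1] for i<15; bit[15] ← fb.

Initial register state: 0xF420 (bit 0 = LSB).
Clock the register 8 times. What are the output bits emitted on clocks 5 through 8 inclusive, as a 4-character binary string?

0100

reg_0 = 0xF420
clock 1: out=0, reg = 0x7A10
clock 2: out=0, reg = 0x3D08
clock 3: out=0, reg = 0x1E84
clock 4: out=0, reg = 0x8F42
clock 5: out=0, reg = 0x47A1
clock 6: out=1, reg = 0x23D0
clock 7: out=0, reg = 0x91E8
clock 8: out=0, reg = 0xC8F4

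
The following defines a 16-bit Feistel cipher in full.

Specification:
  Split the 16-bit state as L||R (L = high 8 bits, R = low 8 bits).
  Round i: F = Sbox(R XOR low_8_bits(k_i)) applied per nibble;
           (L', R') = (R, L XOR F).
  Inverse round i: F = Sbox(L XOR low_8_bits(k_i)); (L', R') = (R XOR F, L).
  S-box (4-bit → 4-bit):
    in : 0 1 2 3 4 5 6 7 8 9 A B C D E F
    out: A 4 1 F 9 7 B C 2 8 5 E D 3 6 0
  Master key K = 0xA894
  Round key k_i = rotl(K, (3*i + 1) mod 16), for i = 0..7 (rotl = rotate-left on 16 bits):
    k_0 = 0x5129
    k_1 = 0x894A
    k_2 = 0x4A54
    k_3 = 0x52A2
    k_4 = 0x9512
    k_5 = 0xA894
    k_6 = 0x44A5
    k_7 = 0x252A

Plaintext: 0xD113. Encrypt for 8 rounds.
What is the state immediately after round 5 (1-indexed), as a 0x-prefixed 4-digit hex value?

s_0 = plaintext = 0xD113
s_1 = Round(s_0, k_0) = 0x1324
s_2 = Round(s_1, k_1) = 0x24A5
s_3 = Round(s_2, k_2) = 0xA520
s_4 = Round(s_3, k_3) = 0x2084
s_5 = Round(s_4, k_4) = 0x84AB
s_6 = Round(s_5, k_5) = 0xAB74
s_7 = Round(s_6, k_6) = 0x749F
s_8 = Round(s_7, k_7) = 0x9F93

0x84AB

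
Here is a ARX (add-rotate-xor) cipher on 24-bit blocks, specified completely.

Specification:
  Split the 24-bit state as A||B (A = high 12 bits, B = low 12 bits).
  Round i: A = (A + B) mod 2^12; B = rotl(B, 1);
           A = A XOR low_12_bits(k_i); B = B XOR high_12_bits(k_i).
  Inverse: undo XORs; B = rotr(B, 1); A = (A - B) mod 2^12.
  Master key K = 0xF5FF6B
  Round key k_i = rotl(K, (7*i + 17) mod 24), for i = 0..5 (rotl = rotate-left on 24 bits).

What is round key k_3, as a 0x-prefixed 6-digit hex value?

0xDAFD7F

K = 0xF5FF6B
k_0 = rotl(K, (7*0+17) mod 24) = rotl(K, 17) = 0xD7EBFE
k_1 = rotl(K, (7*1+17) mod 24) = rotl(K, 0) = 0xF5FF6B
k_2 = rotl(K, (7*2+17) mod 24) = rotl(K, 7) = 0xFFB5FA
k_3 = rotl(K, (7*3+17) mod 24) = rotl(K, 14) = 0xDAFD7F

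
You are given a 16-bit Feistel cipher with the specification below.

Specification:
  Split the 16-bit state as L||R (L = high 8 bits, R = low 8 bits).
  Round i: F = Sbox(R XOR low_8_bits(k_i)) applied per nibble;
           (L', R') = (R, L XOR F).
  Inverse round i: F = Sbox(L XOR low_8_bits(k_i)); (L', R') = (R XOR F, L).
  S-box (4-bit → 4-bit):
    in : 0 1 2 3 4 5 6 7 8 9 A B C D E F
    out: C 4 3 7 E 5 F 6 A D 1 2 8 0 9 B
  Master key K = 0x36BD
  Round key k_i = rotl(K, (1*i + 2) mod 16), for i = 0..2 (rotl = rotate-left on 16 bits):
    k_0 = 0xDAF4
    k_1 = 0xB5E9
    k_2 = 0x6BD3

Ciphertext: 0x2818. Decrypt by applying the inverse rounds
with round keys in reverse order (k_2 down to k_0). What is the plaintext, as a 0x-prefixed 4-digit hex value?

0xD8CF

s_0 = ciphertext = 0x2818
s_1 = InvRound(s_0, k_2) = 0xAA28
s_2 = InvRound(s_1, k_1) = 0xCFAA
s_3 = InvRound(s_2, k_0) = 0xD8CF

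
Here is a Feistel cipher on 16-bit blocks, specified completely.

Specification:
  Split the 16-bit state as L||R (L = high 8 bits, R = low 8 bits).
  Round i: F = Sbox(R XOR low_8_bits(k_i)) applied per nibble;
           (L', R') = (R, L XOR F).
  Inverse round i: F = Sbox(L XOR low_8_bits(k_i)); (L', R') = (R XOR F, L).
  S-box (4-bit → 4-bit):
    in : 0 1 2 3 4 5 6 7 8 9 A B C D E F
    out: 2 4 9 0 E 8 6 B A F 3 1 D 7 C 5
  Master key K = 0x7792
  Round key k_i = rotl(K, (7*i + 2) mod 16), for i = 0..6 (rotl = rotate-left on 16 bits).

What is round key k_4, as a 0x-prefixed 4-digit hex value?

0x9DE4

K = 0x7792
k_0 = rotl(K, (7*0+2) mod 16) = rotl(K, 2) = 0xDE49
k_1 = rotl(K, (7*1+2) mod 16) = rotl(K, 9) = 0x24EF
k_2 = rotl(K, (7*2+2) mod 16) = rotl(K, 0) = 0x7792
k_3 = rotl(K, (7*3+2) mod 16) = rotl(K, 7) = 0xC93B
k_4 = rotl(K, (7*4+2) mod 16) = rotl(K, 14) = 0x9DE4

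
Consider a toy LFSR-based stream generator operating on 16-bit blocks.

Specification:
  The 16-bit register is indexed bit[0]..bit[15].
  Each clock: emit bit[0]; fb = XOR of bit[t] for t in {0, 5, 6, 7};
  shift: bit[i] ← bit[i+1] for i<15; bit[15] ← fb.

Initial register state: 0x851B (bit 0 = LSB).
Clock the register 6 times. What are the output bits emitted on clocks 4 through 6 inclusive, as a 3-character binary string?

reg_0 = 0x851B
clock 1: out=1, reg = 0xC28D
clock 2: out=1, reg = 0x6146
clock 3: out=0, reg = 0xB0A3
clock 4: out=1, reg = 0xD851
clock 5: out=1, reg = 0x6C28
clock 6: out=0, reg = 0xB614

110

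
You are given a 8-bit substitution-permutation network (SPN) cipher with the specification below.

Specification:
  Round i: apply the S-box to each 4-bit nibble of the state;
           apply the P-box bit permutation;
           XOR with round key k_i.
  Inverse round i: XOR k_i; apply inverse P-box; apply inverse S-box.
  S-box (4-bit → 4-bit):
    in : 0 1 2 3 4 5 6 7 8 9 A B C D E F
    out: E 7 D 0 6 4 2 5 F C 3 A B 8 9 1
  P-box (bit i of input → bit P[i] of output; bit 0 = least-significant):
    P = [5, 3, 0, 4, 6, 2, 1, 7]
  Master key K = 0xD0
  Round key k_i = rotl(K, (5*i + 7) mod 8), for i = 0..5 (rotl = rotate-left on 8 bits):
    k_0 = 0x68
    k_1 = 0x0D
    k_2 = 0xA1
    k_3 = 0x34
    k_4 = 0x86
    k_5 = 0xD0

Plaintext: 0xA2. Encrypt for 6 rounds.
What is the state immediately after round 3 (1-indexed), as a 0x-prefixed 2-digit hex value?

0xBB

s_0 = plaintext = 0xA2
s_1 = Round(s_0, k_0) = 0x1D
s_2 = Round(s_1, k_1) = 0x5B
s_3 = Round(s_2, k_2) = 0xBB
s_4 = Round(s_3, k_3) = 0xA8
s_5 = Round(s_4, k_4) = 0xFB
s_6 = Round(s_5, k_5) = 0x88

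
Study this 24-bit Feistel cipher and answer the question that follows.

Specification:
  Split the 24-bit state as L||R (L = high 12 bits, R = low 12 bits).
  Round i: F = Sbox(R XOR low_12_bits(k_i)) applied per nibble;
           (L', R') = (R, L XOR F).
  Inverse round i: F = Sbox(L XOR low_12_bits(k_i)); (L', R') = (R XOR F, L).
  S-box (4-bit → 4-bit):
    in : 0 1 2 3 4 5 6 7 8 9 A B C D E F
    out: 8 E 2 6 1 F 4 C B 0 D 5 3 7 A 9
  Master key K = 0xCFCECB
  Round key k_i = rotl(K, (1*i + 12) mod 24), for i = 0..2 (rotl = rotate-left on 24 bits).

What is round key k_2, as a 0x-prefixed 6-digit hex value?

K = 0xCFCECB
k_0 = rotl(K, (1*0+12) mod 24) = rotl(K, 12) = 0xECBCFC
k_1 = rotl(K, (1*1+12) mod 24) = rotl(K, 13) = 0xD979F9
k_2 = rotl(K, (1*2+12) mod 24) = rotl(K, 14) = 0xB2F3F3

0xB2F3F3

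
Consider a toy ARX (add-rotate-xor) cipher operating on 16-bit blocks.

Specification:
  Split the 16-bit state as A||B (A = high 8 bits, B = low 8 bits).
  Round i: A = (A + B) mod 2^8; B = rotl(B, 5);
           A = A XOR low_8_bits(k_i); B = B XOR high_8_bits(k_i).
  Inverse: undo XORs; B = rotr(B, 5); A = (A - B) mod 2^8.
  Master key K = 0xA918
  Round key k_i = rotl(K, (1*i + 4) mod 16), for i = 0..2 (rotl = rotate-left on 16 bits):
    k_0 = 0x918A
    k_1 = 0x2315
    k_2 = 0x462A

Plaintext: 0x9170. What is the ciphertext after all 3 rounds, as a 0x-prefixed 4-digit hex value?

0x255C

s_0 = plaintext = 0x9170
s_1 = Round(s_0, k_0) = 0x8B9F
s_2 = Round(s_1, k_1) = 0x3FD0
s_3 = Round(s_2, k_2) = 0x255C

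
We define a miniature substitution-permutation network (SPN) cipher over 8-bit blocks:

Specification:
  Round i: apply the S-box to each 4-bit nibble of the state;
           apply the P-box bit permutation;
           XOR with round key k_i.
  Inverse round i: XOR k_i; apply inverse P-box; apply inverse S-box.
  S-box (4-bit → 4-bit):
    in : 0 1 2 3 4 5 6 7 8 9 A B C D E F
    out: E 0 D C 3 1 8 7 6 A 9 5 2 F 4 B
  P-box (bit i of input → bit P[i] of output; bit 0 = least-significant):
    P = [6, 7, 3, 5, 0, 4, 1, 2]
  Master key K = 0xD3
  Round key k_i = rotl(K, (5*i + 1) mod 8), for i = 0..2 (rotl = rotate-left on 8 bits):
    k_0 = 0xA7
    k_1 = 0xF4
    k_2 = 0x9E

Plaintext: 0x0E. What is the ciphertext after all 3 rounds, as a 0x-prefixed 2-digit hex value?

0x57

s_0 = plaintext = 0x0E
s_1 = Round(s_0, k_0) = 0xB9
s_2 = Round(s_1, k_1) = 0x57
s_3 = Round(s_2, k_2) = 0x57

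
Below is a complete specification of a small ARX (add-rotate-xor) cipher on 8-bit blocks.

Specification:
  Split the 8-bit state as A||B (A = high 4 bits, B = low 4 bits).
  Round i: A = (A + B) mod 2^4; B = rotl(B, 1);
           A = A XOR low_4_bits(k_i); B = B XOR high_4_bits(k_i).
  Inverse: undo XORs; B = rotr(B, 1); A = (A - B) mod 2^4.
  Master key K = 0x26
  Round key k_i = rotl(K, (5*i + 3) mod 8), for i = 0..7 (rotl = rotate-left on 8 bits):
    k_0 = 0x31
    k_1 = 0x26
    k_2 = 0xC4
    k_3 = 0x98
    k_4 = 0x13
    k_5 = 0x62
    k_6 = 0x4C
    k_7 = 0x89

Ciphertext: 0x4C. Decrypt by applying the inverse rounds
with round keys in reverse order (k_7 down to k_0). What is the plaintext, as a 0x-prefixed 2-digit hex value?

0xCC

s_0 = ciphertext = 0x4C
s_1 = InvRound(s_0, k_7) = 0xB2
s_2 = InvRound(s_1, k_6) = 0x43
s_3 = InvRound(s_2, k_5) = 0xCA
s_4 = InvRound(s_3, k_4) = 0x2D
s_5 = InvRound(s_4, k_3) = 0x82
s_6 = InvRound(s_5, k_2) = 0x57
s_7 = InvRound(s_6, k_1) = 0x9A
s_8 = InvRound(s_7, k_0) = 0xCC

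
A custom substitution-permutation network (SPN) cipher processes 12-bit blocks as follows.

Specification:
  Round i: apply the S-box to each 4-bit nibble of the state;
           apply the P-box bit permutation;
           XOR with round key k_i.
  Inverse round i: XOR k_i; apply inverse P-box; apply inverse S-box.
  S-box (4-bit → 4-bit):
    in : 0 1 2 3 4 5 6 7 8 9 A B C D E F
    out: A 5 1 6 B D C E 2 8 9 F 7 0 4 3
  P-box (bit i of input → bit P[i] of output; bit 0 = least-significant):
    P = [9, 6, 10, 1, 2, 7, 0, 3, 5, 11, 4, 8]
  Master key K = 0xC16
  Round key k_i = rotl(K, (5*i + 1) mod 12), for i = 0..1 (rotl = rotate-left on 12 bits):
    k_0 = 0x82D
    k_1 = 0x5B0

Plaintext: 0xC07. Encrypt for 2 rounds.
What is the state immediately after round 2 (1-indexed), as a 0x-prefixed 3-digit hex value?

s_0 = plaintext = 0xC07
s_1 = Round(s_0, k_0) = 0x4D7
s_2 = Round(s_1, k_1) = 0x8D2

0x8D2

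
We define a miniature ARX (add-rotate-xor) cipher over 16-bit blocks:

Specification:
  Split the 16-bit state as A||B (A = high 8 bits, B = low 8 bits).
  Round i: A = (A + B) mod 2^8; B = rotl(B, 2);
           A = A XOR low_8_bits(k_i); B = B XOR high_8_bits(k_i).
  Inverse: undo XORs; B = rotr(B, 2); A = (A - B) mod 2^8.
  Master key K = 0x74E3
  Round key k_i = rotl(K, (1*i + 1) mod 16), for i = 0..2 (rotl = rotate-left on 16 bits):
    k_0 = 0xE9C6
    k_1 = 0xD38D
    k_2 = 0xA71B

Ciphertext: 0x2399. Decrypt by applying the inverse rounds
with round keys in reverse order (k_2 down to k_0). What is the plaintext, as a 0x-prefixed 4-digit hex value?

s_0 = ciphertext = 0x2399
s_1 = InvRound(s_0, k_2) = 0xA98F
s_2 = InvRound(s_1, k_1) = 0x0D17
s_3 = InvRound(s_2, k_0) = 0x0CBF

0x0CBF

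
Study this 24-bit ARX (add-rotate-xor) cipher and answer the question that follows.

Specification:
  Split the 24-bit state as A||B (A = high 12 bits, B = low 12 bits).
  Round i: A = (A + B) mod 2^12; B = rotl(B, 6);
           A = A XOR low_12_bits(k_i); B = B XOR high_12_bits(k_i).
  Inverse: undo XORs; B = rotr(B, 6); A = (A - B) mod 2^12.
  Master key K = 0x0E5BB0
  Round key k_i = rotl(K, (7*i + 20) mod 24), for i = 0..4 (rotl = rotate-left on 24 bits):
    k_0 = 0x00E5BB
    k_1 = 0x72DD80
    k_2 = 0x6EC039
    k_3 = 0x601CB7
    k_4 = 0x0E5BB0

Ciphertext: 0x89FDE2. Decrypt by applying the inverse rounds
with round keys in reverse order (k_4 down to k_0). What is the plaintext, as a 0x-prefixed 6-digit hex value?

0xFC9843

s_0 = ciphertext = 0x89FDE2
s_1 = InvRound(s_0, k_4) = 0x13B1F4
s_2 = InvRound(s_1, k_3) = 0x02DD5F
s_3 = InvRound(s_2, k_2) = 0x326CEE
s_4 = InvRound(s_3, k_1) = 0xDB70EF
s_5 = InvRound(s_4, k_0) = 0xFC9843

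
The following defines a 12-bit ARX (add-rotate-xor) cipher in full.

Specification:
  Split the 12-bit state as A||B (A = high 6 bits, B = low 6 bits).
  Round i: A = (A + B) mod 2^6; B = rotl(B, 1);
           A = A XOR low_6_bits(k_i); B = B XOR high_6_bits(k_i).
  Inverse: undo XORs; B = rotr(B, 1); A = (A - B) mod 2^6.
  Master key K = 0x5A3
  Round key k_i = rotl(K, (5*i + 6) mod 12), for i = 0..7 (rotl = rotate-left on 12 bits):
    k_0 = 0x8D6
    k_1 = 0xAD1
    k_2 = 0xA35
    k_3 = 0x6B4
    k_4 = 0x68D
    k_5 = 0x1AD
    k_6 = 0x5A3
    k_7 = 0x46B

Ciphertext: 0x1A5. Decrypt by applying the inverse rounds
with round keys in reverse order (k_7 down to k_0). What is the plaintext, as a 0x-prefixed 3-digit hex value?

s_0 = ciphertext = 0x1A5
s_1 = InvRound(s_0, k_7) = 0x4DA
s_2 = InvRound(s_1, k_6) = 0xA86
s_3 = InvRound(s_2, k_5) = 0x1C0
s_4 = InvRound(s_3, k_4) = 0xF4D
s_5 = InvRound(s_4, k_3) = 0x7AB
s_6 = InvRound(s_5, k_2) = 0x2A1
s_7 = InvRound(s_6, k_1) = 0x585
s_8 = InvRound(s_7, k_0) = 0xB53

0xB53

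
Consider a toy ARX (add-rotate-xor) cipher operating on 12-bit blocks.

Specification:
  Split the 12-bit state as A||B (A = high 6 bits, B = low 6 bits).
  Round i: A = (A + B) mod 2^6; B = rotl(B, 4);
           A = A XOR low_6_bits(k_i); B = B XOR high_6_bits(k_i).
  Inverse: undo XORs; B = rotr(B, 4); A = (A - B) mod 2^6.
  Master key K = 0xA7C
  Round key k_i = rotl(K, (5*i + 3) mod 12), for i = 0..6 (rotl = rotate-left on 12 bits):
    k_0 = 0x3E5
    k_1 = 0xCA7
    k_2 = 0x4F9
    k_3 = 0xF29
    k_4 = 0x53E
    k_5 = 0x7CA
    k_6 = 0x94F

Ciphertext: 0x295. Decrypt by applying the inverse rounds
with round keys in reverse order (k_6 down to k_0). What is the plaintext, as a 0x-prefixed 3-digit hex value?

s_0 = ciphertext = 0x295
s_1 = InvRound(s_0, k_6) = 0x083
s_2 = InvRound(s_1, k_5) = 0x5F1
s_3 = InvRound(s_2, k_4) = 0x4D6
s_4 = InvRound(s_3, k_3) = 0x42A
s_5 = InvRound(s_4, k_2) = 0x0A7
s_6 = InvRound(s_5, k_1) = 0x415
s_7 = InvRound(s_6, k_0) = 0x329

0x329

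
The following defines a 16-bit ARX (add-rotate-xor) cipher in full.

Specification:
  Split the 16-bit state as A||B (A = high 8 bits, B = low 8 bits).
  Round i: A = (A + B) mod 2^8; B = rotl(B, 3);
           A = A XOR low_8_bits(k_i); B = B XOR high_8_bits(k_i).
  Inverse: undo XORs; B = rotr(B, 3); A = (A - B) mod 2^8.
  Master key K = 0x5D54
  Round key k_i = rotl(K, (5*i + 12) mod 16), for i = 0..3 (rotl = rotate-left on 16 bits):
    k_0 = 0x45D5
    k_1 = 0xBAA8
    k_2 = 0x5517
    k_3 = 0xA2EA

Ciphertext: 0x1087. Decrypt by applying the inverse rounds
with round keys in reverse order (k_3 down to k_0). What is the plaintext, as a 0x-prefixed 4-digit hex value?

0x14BA

s_0 = ciphertext = 0x1087
s_1 = InvRound(s_0, k_3) = 0x56A4
s_2 = InvRound(s_1, k_2) = 0x033E
s_3 = InvRound(s_2, k_1) = 0x1B90
s_4 = InvRound(s_3, k_0) = 0x14BA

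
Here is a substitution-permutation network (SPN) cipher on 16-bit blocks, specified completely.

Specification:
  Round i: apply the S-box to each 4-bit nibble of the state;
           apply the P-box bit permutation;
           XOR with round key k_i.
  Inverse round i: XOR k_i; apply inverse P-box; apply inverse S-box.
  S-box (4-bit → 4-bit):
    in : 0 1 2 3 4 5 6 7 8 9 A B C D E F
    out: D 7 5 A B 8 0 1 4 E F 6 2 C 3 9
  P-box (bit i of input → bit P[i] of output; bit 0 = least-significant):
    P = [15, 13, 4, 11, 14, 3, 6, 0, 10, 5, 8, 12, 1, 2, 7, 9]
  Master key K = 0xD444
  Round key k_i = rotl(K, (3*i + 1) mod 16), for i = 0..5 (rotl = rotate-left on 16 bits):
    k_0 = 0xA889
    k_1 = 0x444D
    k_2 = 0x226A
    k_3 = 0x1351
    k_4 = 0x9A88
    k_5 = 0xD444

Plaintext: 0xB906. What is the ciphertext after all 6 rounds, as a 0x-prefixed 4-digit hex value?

0x8323

s_0 = plaintext = 0xB906
s_1 = Round(s_0, k_0) = 0xF96C
s_2 = Round(s_1, k_1) = 0x776F
s_3 = Round(s_2, k_2) = 0xAE68
s_4 = Round(s_3, k_3) = 0x15E7
s_5 = Round(s_4, k_4) = 0x4A06
s_6 = Round(s_5, k_5) = 0x8323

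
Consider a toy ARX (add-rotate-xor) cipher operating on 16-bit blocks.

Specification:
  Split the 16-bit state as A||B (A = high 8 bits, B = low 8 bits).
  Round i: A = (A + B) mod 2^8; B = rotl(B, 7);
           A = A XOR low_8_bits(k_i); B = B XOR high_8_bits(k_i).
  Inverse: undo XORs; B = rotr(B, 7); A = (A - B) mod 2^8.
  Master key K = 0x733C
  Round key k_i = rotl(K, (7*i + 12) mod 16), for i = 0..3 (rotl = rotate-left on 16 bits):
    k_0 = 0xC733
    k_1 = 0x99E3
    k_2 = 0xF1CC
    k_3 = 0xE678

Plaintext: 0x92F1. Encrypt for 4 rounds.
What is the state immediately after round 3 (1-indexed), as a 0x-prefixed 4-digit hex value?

0xDEF2

s_0 = plaintext = 0x92F1
s_1 = Round(s_0, k_0) = 0xB03F
s_2 = Round(s_1, k_1) = 0x0C06
s_3 = Round(s_2, k_2) = 0xDEF2
s_4 = Round(s_3, k_3) = 0xA89F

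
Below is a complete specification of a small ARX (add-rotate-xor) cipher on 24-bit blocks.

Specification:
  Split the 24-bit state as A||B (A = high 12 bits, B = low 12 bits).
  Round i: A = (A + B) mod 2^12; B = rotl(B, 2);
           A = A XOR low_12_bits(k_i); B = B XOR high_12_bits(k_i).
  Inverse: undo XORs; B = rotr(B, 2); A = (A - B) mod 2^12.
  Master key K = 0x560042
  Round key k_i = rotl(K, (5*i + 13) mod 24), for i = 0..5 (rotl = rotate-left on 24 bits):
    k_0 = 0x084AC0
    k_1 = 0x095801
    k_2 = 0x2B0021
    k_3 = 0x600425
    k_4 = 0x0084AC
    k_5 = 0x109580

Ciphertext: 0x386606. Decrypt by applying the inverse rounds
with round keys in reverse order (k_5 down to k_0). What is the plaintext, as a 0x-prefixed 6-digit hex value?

s_0 = ciphertext = 0x386606
s_1 = InvRound(s_0, k_5) = 0x843DC3
s_2 = InvRound(s_1, k_4) = 0xD7DF72
s_3 = InvRound(s_2, k_3) = 0xEFCA5C
s_4 = InvRound(s_3, k_2) = 0xCA223B
s_5 = InvRound(s_4, k_1) = 0xBF88AB
s_6 = InvRound(s_5, k_0) = 0x32DE0B

0x32DE0B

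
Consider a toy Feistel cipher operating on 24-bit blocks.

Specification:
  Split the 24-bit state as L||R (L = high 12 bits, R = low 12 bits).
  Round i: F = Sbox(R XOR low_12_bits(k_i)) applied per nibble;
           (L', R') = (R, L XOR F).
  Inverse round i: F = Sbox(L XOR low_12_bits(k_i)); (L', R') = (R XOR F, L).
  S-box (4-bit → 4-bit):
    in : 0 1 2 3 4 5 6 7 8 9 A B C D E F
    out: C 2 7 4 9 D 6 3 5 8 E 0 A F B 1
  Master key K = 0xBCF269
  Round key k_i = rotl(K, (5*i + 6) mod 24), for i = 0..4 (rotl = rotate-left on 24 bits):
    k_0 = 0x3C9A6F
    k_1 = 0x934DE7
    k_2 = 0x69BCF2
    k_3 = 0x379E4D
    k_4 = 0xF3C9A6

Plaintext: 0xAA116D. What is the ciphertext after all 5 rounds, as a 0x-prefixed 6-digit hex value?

s_0 = plaintext = 0xAA116D
s_1 = Round(s_0, k_0) = 0x16DA66
s_2 = Round(s_1, k_1) = 0xA6623F
s_3 = Round(s_2, k_2) = 0x23F1C9
s_4 = Round(s_3, k_3) = 0x1C9366
s_5 = Round(s_4, k_4) = 0x366F65

0x366F65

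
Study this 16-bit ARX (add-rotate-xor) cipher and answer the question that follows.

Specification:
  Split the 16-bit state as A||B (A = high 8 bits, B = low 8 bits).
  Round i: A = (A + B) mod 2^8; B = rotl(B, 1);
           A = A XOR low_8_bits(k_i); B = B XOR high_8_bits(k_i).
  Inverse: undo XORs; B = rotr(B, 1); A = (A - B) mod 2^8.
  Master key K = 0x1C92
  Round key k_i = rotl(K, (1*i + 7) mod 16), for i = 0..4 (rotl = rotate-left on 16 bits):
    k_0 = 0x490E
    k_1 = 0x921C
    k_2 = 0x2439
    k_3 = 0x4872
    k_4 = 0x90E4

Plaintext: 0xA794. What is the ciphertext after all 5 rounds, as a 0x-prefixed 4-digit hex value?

0xBD02

s_0 = plaintext = 0xA794
s_1 = Round(s_0, k_0) = 0x3560
s_2 = Round(s_1, k_1) = 0x8952
s_3 = Round(s_2, k_2) = 0xE280
s_4 = Round(s_3, k_3) = 0x1049
s_5 = Round(s_4, k_4) = 0xBD02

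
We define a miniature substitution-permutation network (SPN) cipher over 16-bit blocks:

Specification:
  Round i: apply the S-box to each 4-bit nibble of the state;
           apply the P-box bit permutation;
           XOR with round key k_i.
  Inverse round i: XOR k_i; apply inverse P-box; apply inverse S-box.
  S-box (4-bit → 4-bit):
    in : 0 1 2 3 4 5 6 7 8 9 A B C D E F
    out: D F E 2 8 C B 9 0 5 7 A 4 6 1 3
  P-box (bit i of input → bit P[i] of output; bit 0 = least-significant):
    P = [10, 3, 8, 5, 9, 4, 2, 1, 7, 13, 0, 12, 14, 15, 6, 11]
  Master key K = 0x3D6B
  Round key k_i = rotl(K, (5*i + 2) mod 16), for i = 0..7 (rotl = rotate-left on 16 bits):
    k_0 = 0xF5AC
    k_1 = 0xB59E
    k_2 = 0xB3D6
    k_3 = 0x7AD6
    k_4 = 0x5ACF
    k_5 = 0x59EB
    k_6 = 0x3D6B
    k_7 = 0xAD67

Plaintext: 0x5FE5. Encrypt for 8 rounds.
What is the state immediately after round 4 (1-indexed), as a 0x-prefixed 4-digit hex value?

s_0 = plaintext = 0x5FE5
s_1 = Round(s_0, k_0) = 0xDE4C
s_2 = Round(s_1, k_1) = 0x345C
s_3 = Round(s_2, k_2) = 0x22D0
s_4 = Round(s_3, k_3) = 0xC7A3
s_5 = Round(s_4, k_4) = 0x4813
s_6 = Round(s_5, k_5) = 0x53F5
s_7 = Round(s_6, k_6) = 0x161B
s_8 = Round(s_7, k_7) = 0x5799

0xC7A3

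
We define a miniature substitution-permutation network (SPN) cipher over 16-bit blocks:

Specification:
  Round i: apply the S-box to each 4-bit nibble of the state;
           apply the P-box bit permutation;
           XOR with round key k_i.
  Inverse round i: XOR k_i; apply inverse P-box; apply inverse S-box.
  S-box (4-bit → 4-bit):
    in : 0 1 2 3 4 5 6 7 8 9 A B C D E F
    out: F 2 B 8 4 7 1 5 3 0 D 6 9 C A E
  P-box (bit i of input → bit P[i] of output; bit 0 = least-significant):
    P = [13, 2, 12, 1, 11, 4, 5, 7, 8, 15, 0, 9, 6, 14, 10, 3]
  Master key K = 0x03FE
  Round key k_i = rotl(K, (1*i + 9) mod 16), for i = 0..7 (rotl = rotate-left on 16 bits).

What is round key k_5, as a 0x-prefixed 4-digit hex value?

0x80FF

K = 0x03FE
k_0 = rotl(K, (1*0+9) mod 16) = rotl(K, 9) = 0xFC07
k_1 = rotl(K, (1*1+9) mod 16) = rotl(K, 10) = 0xF80F
k_2 = rotl(K, (1*2+9) mod 16) = rotl(K, 11) = 0xF01F
k_3 = rotl(K, (1*3+9) mod 16) = rotl(K, 12) = 0xE03F
k_4 = rotl(K, (1*4+9) mod 16) = rotl(K, 13) = 0xC07F
k_5 = rotl(K, (1*5+9) mod 16) = rotl(K, 14) = 0x80FF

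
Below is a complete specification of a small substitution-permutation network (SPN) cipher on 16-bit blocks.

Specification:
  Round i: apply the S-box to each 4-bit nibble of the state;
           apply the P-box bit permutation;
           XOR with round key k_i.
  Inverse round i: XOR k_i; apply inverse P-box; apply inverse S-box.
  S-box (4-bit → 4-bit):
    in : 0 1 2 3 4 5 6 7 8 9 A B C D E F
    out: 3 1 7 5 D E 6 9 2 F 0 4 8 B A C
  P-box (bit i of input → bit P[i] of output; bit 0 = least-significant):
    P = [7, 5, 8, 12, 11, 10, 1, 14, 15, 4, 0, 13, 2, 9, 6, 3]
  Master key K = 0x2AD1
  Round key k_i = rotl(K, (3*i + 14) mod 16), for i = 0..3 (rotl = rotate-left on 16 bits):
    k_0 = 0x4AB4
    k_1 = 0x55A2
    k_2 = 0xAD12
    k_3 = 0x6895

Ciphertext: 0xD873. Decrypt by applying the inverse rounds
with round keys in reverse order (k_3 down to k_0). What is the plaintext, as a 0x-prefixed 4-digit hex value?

0x3217

s_0 = ciphertext = 0xD873
s_1 = InvRound(s_0, k_3) = 0x37BD
s_2 = InvRound(s_1, k_2) = 0xD33D
s_3 = InvRound(s_2, k_1) = 0xD261
s_4 = InvRound(s_3, k_0) = 0x3217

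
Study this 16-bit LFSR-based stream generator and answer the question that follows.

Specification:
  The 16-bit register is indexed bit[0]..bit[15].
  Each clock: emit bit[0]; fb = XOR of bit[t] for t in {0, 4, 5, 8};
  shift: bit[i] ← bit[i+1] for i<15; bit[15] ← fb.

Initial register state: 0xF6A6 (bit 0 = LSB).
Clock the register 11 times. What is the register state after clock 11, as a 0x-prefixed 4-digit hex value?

0x31FE

reg_0 = 0xF6A6
clock 1: out=0, reg = 0xFB53
clock 2: out=1, reg = 0xFDA9
clock 3: out=1, reg = 0xFED4
clock 4: out=0, reg = 0xFF6A
clock 5: out=0, reg = 0x7FB5
clock 6: out=1, reg = 0x3FDA
clock 7: out=0, reg = 0x1FED
clock 8: out=1, reg = 0x8FF6
clock 9: out=0, reg = 0xC7FB
clock 10: out=1, reg = 0x63FD
clock 11: out=1, reg = 0x31FE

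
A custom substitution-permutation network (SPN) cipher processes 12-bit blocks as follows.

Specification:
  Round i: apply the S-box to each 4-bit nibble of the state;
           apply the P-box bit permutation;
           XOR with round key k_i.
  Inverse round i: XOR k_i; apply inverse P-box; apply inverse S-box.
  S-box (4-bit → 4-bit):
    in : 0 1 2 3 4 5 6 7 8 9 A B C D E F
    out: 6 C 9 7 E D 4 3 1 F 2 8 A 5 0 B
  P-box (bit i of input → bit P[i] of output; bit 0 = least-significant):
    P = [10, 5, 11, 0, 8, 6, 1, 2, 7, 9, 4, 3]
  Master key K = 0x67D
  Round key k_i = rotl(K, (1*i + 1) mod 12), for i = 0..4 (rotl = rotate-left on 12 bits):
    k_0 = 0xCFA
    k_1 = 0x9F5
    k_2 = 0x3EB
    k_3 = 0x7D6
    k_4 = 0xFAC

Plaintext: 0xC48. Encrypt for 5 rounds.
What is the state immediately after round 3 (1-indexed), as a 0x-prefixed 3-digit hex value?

s_0 = plaintext = 0xC48
s_1 = Round(s_0, k_0) = 0xAB4
s_2 = Round(s_1, k_1) = 0x3D0
s_3 = Round(s_2, k_2) = 0x859
s_4 = Round(s_3, k_3) = 0xA71
s_5 = Round(s_4, k_4) = 0x4ED

0x859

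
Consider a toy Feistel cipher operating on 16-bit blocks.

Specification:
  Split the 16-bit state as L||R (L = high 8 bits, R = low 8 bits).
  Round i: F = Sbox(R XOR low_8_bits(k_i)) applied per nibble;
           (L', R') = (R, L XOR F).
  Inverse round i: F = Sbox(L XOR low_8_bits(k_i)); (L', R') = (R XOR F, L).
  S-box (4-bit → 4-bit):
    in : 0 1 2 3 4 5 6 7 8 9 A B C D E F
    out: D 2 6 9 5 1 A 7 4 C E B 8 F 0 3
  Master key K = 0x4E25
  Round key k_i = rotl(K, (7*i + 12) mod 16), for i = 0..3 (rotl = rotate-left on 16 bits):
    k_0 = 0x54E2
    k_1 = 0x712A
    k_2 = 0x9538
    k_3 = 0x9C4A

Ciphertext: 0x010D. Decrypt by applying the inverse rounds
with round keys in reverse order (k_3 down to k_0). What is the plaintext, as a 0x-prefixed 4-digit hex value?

0x921D

s_0 = ciphertext = 0x010D
s_1 = InvRound(s_0, k_3) = 0x5601
s_2 = InvRound(s_1, k_2) = 0xA156
s_3 = InvRound(s_2, k_1) = 0x1DA1
s_4 = InvRound(s_3, k_0) = 0x921D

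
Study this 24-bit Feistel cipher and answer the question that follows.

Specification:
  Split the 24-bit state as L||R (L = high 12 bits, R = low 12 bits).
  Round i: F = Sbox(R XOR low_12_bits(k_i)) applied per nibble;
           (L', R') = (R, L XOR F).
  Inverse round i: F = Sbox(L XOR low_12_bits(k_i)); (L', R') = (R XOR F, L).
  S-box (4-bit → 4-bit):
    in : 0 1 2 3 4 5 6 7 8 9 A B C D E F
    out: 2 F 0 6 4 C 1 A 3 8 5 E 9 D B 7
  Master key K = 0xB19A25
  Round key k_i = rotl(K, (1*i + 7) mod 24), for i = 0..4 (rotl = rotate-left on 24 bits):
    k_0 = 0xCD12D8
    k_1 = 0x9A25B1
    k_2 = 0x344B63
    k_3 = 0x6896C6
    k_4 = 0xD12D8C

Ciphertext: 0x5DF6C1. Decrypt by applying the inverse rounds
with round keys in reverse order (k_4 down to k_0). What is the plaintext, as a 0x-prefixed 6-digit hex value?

0xCA45A2

s_0 = ciphertext = 0x5DF6C1
s_1 = InvRound(s_0, k_4) = 0x5075DF
s_2 = InvRound(s_1, k_3) = 0x340507
s_3 = InvRound(s_2, k_2) = 0x601340
s_4 = InvRound(s_3, k_1) = 0x5A2601
s_5 = InvRound(s_4, k_0) = 0xCA45A2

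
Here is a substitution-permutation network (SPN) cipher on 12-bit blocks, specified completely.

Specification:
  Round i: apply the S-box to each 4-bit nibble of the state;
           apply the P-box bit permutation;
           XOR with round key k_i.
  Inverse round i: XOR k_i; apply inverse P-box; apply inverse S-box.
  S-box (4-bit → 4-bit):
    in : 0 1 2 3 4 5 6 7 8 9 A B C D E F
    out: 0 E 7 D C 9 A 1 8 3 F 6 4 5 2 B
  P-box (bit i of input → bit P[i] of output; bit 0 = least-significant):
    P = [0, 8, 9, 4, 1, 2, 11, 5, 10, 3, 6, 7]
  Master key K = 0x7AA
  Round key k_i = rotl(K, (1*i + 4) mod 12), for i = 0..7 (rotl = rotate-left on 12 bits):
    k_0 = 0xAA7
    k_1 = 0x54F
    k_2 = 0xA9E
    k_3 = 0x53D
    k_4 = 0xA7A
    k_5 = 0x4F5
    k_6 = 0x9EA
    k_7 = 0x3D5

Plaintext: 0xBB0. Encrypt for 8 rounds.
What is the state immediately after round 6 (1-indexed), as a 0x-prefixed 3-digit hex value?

s_0 = plaintext = 0xBB0
s_1 = Round(s_0, k_0) = 0x2EB
s_2 = Round(s_1, k_1) = 0x203
s_3 = Round(s_2, k_2) = 0xCC7
s_4 = Round(s_3, k_3) = 0xD7C
s_5 = Round(s_4, k_4) = 0xC38
s_6 = Round(s_5, k_5) = 0xC87
s_7 = Round(s_6, k_6) = 0x98B
s_8 = Round(s_7, k_7) = 0x4FD

0xC87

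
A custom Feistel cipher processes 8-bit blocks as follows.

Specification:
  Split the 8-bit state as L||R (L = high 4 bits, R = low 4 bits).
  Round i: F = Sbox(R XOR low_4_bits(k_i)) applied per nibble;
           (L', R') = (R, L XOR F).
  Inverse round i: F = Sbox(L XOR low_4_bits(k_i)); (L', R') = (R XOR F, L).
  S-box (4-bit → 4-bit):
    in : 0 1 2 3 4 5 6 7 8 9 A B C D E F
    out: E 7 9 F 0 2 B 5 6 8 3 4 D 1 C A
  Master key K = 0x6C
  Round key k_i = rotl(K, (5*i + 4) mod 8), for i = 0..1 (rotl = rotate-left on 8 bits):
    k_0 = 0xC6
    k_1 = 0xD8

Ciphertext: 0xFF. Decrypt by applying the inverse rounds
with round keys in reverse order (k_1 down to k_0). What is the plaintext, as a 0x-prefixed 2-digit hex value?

0x2A

s_0 = ciphertext = 0xFF
s_1 = InvRound(s_0, k_1) = 0xAF
s_2 = InvRound(s_1, k_0) = 0x2A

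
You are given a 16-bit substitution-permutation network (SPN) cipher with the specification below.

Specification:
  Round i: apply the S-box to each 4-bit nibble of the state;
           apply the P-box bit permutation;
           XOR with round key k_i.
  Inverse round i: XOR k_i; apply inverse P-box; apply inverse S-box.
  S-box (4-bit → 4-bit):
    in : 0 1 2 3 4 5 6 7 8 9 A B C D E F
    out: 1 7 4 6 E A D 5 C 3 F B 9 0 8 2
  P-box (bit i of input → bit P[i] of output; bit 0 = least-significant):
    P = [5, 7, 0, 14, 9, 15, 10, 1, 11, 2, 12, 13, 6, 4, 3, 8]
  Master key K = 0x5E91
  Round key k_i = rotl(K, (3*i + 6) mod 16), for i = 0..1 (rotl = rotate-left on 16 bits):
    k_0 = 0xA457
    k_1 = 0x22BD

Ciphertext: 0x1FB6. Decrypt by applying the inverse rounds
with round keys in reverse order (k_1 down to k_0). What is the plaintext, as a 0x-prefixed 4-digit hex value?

s_0 = ciphertext = 0x1FB6
s_1 = InvRound(s_0, k_1) = 0x8682
s_2 = InvRound(s_1, k_0) = 0x9503

0x9503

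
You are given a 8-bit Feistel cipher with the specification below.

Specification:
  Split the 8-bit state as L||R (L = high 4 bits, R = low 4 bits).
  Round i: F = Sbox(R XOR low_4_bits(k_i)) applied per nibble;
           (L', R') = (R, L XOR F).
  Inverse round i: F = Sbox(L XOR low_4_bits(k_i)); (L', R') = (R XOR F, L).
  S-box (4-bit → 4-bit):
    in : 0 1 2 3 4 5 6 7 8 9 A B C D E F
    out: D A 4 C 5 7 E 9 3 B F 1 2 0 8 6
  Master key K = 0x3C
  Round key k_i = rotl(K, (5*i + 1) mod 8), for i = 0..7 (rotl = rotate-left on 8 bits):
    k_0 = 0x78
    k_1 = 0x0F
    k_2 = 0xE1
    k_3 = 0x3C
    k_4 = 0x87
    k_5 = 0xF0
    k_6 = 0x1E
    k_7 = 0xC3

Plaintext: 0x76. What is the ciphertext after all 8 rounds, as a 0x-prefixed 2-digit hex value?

0xD2

s_0 = plaintext = 0x76
s_1 = Round(s_0, k_0) = 0x6F
s_2 = Round(s_1, k_1) = 0xFB
s_3 = Round(s_2, k_2) = 0xB0
s_4 = Round(s_3, k_3) = 0x09
s_5 = Round(s_4, k_4) = 0x98
s_6 = Round(s_5, k_5) = 0x8A
s_7 = Round(s_6, k_6) = 0xAD
s_8 = Round(s_7, k_7) = 0xD2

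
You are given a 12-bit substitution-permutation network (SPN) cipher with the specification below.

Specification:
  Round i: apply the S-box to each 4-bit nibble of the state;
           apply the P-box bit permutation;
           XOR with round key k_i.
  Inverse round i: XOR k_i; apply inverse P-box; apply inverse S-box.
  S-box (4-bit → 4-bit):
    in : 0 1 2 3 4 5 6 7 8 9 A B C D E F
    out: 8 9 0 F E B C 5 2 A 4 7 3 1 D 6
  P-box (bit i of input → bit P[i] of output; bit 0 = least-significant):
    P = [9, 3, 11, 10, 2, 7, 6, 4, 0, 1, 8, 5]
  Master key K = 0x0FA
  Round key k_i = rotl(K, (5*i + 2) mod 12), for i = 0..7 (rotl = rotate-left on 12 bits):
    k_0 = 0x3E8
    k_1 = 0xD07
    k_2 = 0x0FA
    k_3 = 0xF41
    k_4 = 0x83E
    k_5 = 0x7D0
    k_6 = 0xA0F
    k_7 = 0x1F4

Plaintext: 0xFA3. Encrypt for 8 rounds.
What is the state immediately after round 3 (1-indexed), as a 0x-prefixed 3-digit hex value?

0xC23

s_0 = plaintext = 0xFA3
s_1 = Round(s_0, k_0) = 0xCA2
s_2 = Round(s_1, k_1) = 0xD44
s_3 = Round(s_2, k_2) = 0xC23
s_4 = Round(s_3, k_3) = 0x14A
s_5 = Round(s_4, k_4) = 0x0CF
s_6 = Round(s_5, k_5) = 0xF7C
s_7 = Round(s_6, k_6) = 0x941
s_8 = Round(s_7, k_7) = 0x706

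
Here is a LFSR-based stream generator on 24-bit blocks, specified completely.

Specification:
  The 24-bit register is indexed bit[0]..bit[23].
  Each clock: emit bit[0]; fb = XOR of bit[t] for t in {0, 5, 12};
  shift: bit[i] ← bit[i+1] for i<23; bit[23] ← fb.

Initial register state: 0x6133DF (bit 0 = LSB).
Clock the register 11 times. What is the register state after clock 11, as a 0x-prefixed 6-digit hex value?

0x8A4C26

reg_0 = 0x6133DF
clock 1: out=1, reg = 0x3099EF
clock 2: out=1, reg = 0x984CF7
clock 3: out=1, reg = 0x4C267B
clock 4: out=1, reg = 0x26133D
clock 5: out=1, reg = 0x93099E
clock 6: out=0, reg = 0x4984CF
clock 7: out=1, reg = 0xA4C267
clock 8: out=1, reg = 0x526133
clock 9: out=1, reg = 0x293099
clock 10: out=1, reg = 0x14984C
clock 11: out=0, reg = 0x8A4C26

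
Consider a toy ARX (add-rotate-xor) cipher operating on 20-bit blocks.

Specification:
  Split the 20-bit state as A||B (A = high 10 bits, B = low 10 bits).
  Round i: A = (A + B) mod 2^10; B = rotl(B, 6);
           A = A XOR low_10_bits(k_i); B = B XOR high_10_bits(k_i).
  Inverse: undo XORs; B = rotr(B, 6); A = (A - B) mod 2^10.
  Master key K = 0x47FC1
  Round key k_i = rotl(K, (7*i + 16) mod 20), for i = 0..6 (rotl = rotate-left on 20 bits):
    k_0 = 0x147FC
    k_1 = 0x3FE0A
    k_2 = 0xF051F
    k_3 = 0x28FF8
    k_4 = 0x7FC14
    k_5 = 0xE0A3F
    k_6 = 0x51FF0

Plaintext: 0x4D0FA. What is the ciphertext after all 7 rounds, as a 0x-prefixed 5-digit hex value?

0x0BA67

s_0 = plaintext = 0x4D0FA
s_1 = Round(s_0, k_0) = 0x74ADE
s_2 = Round(s_1, k_1) = 0xAEB52
s_3 = Round(s_2, k_2) = 0xC4F74
s_4 = Round(s_3, k_3) = 0x5FD94
s_5 = Round(s_4, k_4) = 0xC1CE6
s_6 = Round(s_5, k_5) = 0x74A0C
s_7 = Round(s_6, k_6) = 0x0BA67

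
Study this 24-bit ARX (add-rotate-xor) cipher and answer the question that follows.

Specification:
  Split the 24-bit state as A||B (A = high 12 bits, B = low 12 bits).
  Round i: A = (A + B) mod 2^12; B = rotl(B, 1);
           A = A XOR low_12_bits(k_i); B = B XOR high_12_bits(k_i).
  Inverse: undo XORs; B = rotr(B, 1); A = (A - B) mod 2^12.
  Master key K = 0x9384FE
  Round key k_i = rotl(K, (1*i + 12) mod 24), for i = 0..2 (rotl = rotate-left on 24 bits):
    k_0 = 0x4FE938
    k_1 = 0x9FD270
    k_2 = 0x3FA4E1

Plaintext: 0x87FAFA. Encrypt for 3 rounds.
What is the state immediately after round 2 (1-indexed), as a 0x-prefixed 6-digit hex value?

0x93CBEB

s_0 = plaintext = 0x87FAFA
s_1 = Round(s_0, k_0) = 0xA4110B
s_2 = Round(s_1, k_1) = 0x93CBEB
s_3 = Round(s_2, k_2) = 0x1C642D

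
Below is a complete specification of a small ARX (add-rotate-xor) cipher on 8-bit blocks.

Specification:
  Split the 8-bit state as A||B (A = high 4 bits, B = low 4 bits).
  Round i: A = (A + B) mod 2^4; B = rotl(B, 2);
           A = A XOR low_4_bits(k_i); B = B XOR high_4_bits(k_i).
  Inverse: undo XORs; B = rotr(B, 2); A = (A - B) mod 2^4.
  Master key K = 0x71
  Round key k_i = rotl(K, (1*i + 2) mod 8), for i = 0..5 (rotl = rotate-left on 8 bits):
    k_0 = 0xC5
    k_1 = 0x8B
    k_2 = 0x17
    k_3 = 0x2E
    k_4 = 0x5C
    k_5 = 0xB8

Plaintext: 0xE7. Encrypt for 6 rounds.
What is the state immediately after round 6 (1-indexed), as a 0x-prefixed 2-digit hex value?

0x24

s_0 = plaintext = 0xE7
s_1 = Round(s_0, k_0) = 0x01
s_2 = Round(s_1, k_1) = 0xAC
s_3 = Round(s_2, k_2) = 0x12
s_4 = Round(s_3, k_3) = 0xDA
s_5 = Round(s_4, k_4) = 0xBF
s_6 = Round(s_5, k_5) = 0x24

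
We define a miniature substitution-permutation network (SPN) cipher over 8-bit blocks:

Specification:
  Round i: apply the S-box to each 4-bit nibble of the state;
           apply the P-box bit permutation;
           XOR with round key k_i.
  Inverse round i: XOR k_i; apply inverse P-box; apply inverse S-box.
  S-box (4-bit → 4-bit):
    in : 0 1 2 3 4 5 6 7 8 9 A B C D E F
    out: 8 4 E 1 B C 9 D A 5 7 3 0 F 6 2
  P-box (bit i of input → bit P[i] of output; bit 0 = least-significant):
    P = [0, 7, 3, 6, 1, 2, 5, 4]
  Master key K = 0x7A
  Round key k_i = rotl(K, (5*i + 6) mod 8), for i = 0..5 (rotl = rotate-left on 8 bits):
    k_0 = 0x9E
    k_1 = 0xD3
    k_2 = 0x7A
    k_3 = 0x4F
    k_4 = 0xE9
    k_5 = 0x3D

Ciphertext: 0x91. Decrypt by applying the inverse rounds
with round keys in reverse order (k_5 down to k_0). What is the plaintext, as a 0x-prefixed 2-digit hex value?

s_0 = ciphertext = 0x91
s_1 = InvRound(s_0, k_5) = 0xEE
s_2 = InvRound(s_1, k_4) = 0xB3
s_3 = InvRound(s_2, k_3) = 0x22
s_4 = InvRound(s_3, k_2) = 0x05
s_5 = InvRound(s_4, k_1) = 0x48
s_6 = InvRound(s_5, k_0) = 0x48

0x48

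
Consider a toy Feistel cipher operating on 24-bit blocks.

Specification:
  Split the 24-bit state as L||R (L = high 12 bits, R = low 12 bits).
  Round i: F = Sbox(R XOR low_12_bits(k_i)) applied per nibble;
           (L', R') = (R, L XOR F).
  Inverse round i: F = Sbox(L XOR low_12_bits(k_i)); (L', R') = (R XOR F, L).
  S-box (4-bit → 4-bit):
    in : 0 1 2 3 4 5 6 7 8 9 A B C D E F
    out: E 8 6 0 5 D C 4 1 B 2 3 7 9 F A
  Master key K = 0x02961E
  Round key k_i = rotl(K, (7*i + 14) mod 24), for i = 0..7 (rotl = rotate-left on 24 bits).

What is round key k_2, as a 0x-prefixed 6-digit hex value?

K = 0x02961E
k_0 = rotl(K, (7*0+14) mod 24) = rotl(K, 14) = 0x8780A5
k_1 = rotl(K, (7*1+14) mod 24) = rotl(K, 21) = 0xC052C3
k_2 = rotl(K, (7*2+14) mod 24) = rotl(K, 4) = 0x2961E0

0x2961E0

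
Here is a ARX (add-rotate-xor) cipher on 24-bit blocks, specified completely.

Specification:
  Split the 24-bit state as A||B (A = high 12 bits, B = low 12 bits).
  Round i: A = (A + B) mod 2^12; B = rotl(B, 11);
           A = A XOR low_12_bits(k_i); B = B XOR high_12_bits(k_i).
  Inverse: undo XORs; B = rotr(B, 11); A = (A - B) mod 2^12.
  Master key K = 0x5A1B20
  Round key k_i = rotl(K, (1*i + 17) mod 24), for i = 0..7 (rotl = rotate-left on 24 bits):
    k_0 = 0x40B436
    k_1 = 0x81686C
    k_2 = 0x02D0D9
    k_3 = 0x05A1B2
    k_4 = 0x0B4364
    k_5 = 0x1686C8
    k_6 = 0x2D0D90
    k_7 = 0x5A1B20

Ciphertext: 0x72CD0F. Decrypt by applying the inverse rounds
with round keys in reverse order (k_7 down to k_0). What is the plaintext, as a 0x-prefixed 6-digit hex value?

0x21B69C

s_0 = ciphertext = 0x72CD0F
s_1 = InvRound(s_0, k_7) = 0xAAF15D
s_2 = InvRound(s_1, k_6) = 0x02571A
s_3 = InvRound(s_2, k_5) = 0xA09CE4
s_4 = InvRound(s_3, k_4) = 0x0CC8A1
s_5 = InvRound(s_4, k_3) = 0xF871F7
s_6 = InvRound(s_5, k_2) = 0xBAA3B4
s_7 = InvRound(s_6, k_1) = 0xC81745
s_8 = InvRound(s_7, k_0) = 0x21B69C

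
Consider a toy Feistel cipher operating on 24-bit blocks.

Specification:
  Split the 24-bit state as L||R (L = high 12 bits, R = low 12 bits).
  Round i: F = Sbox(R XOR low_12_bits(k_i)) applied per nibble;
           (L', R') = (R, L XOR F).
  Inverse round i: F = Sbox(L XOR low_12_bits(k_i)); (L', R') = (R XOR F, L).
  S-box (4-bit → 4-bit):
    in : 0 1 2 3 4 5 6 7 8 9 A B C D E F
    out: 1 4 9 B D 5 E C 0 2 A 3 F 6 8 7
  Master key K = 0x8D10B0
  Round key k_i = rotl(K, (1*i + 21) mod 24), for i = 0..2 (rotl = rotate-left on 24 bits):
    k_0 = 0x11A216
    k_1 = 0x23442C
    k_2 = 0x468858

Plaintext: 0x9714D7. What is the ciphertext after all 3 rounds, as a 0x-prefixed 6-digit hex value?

0xF75B13

s_0 = plaintext = 0x9714D7
s_1 = Round(s_0, k_0) = 0x4D7785
s_2 = Round(s_1, k_1) = 0x785F75
s_3 = Round(s_2, k_2) = 0xF75B13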